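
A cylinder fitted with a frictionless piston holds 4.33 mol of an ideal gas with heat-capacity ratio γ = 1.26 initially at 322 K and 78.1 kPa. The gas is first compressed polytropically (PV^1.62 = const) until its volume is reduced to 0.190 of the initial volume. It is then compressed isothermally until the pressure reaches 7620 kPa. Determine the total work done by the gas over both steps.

-95000 J

V₁ = nRT₁/P₁ = 4.33×8.314×322/78.1 = 148 L.
Step 1 — Polytropic n=1.62: T₂ = T₁(V₁/V₂)^(n−1) = 322×(5.26)^0.62 = 902 K; P₂ = P₁(V₁/V₂)^n = 1150 kPa.
W = (P₁V₁−P₂V₂)/(n−1) = (78.1×148−1150×28.2)/0.62 = -33700 J.
ΔU = nCvΔT = 4.33×32.0×(902−322) = 80300 J.
Q = ΔU + W = 46600 J.
State after step 1: P = 1150 kPa, V = 28.2 L, T = 902 K.
Step 2 — Isothermal: T stays 902 K; PV = const ⇒ V₂ = 4.26 L, P₂ = 7620 kPa.
ΔU = 0 (ideal gas, T constant).
W = nRT ln(V₂/V₁) = 4.33×8.314×902×ln(0.151) = -61400 J.
Q = ΔU + W = -61400 J.
Net over both steps: W = -95000 J, Q = -14800 J, ΔU = 80300 J.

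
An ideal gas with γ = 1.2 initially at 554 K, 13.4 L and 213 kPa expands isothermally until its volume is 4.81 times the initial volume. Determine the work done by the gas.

4480 J

n = P₁V₁/(RT₁) = 213×13.4/(8.314×554) = 0.620 mol.
Isothermal: T stays 554 K; PV = const ⇒ V₂ = 64.5 L, P₂ = 44.3 kPa.
W = nRT ln(V₂/V₁) = 0.620×8.314×554×ln(4.81) = 4480 J.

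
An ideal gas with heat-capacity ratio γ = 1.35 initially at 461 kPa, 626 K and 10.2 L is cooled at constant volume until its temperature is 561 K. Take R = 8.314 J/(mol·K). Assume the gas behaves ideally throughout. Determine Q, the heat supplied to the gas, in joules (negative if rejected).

-1390 J

n = P₁V₁/(RT₁) = 461×10.2/(8.314×626) = 0.903 mol.
Isochoric: V stays 10.2 L; P/T = const ⇒ T₂ = 561 K, P₂ = 413 kPa.
W = 0 (no volume change).
ΔU = nCvΔT = 0.903×23.8×(561−626) = -1390 J.
Q = ΔU = -1390 J.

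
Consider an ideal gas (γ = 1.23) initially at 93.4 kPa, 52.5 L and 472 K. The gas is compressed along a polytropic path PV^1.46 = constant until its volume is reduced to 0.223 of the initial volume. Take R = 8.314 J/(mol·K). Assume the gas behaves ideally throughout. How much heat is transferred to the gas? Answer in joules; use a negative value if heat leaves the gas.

n = P₁V₁/(RT₁) = 93.4×52.5/(8.314×472) = 1.25 mol.
Polytropic n=1.46: T₂ = T₁(V₁/V₂)^(n−1) = 472×(4.48)^0.46 = 941 K; P₂ = P₁(V₁/V₂)^n = 835 kPa.
W = (P₁V₁−P₂V₂)/(n−1) = (93.4×52.5−835×11.7)/0.46 = -10600 J.
ΔU = nCvΔT = 1.25×36.1×(941−472) = 21200 J.
Q = ΔU + W = 10600 J.

10600 J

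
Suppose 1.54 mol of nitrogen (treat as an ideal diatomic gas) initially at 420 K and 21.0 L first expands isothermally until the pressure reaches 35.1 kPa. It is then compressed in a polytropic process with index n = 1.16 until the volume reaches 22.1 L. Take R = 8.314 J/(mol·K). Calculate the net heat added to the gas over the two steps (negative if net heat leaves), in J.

P₁ = nRT₁/V₁ = 1.54×8.314×420/21.0 = 256 kPa.
Step 1 — Isothermal: T stays 420 K; PV = const ⇒ V₂ = 153 L, P₂ = 35.1 kPa.
ΔU = 0 (ideal gas, T constant).
W = nRT ln(V₂/V₁) = 1.54×8.314×420×ln(7.30) = 10700 J.
Q = ΔU + W = 10700 J.
State after step 1: P = 35.1 kPa, V = 153 L, T = 420 K.
Step 2 — Polytropic n=1.16: T₂ = T₁(V₁/V₂)^(n−1) = 420×(6.93)^0.16 = 573 K; P₂ = P₁(V₁/V₂)^n = 332 kPa.
W = (P₁V₁−P₂V₂)/(n−1) = (35.1×153−332×22.1)/0.16 = -12200 J.
ΔU = nCvΔT = 1.54×20.8×(573−420) = 4880 J.
Q = ΔU + W = -7320 J.
Net over both steps: W = -1520 J, Q = 3360 J, ΔU = 4880 J.

3360 J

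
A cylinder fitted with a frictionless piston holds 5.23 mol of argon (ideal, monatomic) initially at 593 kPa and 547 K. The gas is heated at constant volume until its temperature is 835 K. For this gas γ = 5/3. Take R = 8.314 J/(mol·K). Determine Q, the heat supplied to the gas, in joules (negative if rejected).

V₁ = nRT₁/P₁ = 5.23×8.314×547/593 = 40.1 L.
Isochoric: V stays 40.1 L; P/T = const ⇒ T₂ = 835 K, P₂ = 905 kPa.
W = 0 (no volume change).
ΔU = nCvΔT = 5.23×12.5×(835−547) = 18800 J.
Q = ΔU = 18800 J.

18800 J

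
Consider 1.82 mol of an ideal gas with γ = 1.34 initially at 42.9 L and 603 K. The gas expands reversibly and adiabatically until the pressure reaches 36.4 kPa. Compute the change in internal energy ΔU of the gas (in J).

-9690 J

P₁ = nRT₁/V₁ = 1.82×8.314×603/42.9 = 213 kPa.
Adiabatic: T₂/T₁ = (P₂/P₁)^((γ−1)/γ) ⇒ T₂ = 603×(0.171)^0.254 = 385 K; V₂ = 160 L.
For an ideal gas ΔU = nCvΔT with Cv = R/(γ−1) = 24.5 J/(mol·K).
ΔU = 1.82×24.5×(385−603) = -9690 J.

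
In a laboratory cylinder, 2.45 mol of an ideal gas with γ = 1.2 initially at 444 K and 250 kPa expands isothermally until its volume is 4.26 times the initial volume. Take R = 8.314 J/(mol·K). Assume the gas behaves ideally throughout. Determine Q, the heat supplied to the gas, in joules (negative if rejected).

V₁ = nRT₁/P₁ = 2.45×8.314×444/250 = 36.2 L.
Isothermal: T stays 444 K; PV = const ⇒ V₂ = 154 L, P₂ = 58.7 kPa.
ΔU = 0 (ideal gas, T constant).
W = nRT ln(V₂/V₁) = 2.45×8.314×444×ln(4.26) = 13100 J.
Q = ΔU + W = 13100 J.

13100 J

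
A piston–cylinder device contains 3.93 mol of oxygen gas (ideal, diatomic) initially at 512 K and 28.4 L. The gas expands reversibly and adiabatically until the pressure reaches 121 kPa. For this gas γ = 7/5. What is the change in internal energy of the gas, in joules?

-15200 J

P₁ = nRT₁/V₁ = 3.93×8.314×512/28.4 = 589 kPa.
Adiabatic: T₂/T₁ = (P₂/P₁)^((γ−1)/γ) ⇒ T₂ = 512×(0.205)^0.286 = 326 K; V₂ = 88.0 L.
For an ideal gas ΔU = nCvΔT with Cv = (5/2)R = 20.8 J/(mol·K).
ΔU = 3.93×20.8×(326−512) = -15200 J.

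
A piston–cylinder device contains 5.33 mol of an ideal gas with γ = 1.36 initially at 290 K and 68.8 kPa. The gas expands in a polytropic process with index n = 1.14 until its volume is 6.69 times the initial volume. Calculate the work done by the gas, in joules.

21400 J

V₁ = nRT₁/P₁ = 5.33×8.314×290/68.8 = 187 L.
Polytropic n=1.14: T₂ = T₁(V₁/V₂)^(n−1) = 290×(0.149)^0.14 = 222 K; P₂ = P₁(V₁/V₂)^n = 7.88 kPa.
W = (P₁V₁−P₂V₂)/(n−1) = (68.8×187−7.88×1250)/0.14 = 21400 J.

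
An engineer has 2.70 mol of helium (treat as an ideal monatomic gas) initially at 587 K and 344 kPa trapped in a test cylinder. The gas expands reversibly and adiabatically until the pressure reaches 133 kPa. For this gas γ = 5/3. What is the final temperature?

401 K

V₁ = nRT₁/P₁ = 2.70×8.314×587/344 = 38.3 L.
Adiabatic: T₂/T₁ = (P₂/P₁)^((γ−1)/γ) ⇒ T₂ = 587×(0.387)^0.400 = 401 K; V₂ = 67.7 L.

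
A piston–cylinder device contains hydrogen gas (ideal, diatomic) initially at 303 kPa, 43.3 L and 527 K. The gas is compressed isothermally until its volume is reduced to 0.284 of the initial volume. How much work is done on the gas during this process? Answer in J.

n = P₁V₁/(RT₁) = 303×43.3/(8.314×527) = 2.99 mol.
Isothermal: T stays 527 K; PV = const ⇒ V₂ = 12.3 L, P₂ = 1070 kPa.
W = nRT ln(V₂/V₁) = 2.99×8.314×527×ln(0.284) = -16500 J.
Work done on the gas = −W_by = 16500 J.

16500 J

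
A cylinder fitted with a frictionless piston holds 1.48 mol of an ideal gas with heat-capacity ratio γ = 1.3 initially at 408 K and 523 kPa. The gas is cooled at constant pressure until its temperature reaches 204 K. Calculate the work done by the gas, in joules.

V₁ = nRT₁/P₁ = 1.48×8.314×408/523 = 9.60 L.
Isobaric: P stays 523 kPa; V/T = const ⇒ T₂ = 204 K, V₂ = 4.80 L.
W = PΔV = 523×(4.80−9.60) kPa·L = -2510 J.

-2510 J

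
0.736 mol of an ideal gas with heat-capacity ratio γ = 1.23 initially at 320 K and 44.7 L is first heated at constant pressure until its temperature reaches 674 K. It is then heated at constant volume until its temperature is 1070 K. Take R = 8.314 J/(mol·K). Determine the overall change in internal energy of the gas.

20000 J

P₁ = nRT₁/V₁ = 0.736×8.314×320/44.7 = 43.8 kPa.
Step 1 — Isobaric: P stays 43.8 kPa; V/T = const ⇒ T₂ = 674 K, V₂ = 94.1 L.
W = PΔV = 43.8×(94.1−44.7) kPa·L = 2170 J.
ΔU = nCvΔT = 0.736×36.1×(674−320) = 9420 J.
Q = ΔU + W = nCpΔT = 11600 J.
State after step 1: P = 43.8 kPa, V = 94.1 L, T = 674 K.
Step 2 — Isochoric: V stays 94.1 L; P/T = const ⇒ T₂ = 1070 K, P₂ = 69.5 kPa.
W = 0 (no volume change).
ΔU = nCvΔT = 0.736×36.1×(1070−674) = 10500 J.
Q = ΔU = 10500 J.
Net over both steps: W = 2170 J, Q = 22100 J, ΔU = 20000 J.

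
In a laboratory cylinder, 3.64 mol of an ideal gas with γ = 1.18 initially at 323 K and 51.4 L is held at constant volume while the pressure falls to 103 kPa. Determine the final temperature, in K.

P₁ = nRT₁/V₁ = 3.64×8.314×323/51.4 = 190 kPa.
Isochoric: V stays 51.4 L; P/T = const ⇒ T₂ = 175 K, P₂ = 103 kPa.

175 K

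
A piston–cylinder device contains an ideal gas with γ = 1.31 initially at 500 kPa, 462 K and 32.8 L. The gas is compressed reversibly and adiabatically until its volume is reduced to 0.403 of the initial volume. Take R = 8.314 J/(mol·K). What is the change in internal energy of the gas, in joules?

17200 J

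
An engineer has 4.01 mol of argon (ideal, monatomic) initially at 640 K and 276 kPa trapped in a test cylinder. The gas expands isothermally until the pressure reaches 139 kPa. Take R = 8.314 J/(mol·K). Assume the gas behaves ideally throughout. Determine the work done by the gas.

V₁ = nRT₁/P₁ = 4.01×8.314×640/276 = 77.3 L.
Isothermal: T stays 640 K; PV = const ⇒ V₂ = 154 L, P₂ = 139 kPa.
W = nRT ln(V₂/V₁) = 4.01×8.314×640×ln(1.99) = 14600 J.

14600 J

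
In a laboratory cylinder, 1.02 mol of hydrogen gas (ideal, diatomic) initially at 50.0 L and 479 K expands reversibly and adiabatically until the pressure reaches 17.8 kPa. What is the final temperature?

310 K

P₁ = nRT₁/V₁ = 1.02×8.314×479/50.0 = 81.2 kPa.
Adiabatic: T₂/T₁ = (P₂/P₁)^((γ−1)/γ) ⇒ T₂ = 479×(0.219)^0.286 = 310 K; V₂ = 148 L.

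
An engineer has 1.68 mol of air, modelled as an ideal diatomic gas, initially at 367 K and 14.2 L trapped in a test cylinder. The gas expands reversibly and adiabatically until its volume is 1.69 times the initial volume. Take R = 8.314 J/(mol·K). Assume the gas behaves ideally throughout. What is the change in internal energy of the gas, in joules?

P₁ = nRT₁/V₁ = 1.68×8.314×367/14.2 = 361 kPa.
Adiabatic: TV^(γ−1) = const ⇒ T₂ = 367×(0.592)^0.400 = 298 K; PV^γ = const ⇒ P₂ = 173 kPa.
For an ideal gas ΔU = nCvΔT with Cv = (5/2)R = 20.8 J/(mol·K).
ΔU = 1.68×20.8×(298−367) = -2430 J.

-2430 J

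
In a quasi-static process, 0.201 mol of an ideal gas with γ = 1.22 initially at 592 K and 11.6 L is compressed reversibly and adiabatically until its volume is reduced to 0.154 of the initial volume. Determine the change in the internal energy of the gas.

2290 J

P₁ = nRT₁/V₁ = 0.201×8.314×592/11.6 = 85.3 kPa.
Adiabatic: TV^(γ−1) = const ⇒ T₂ = 592×(6.49)^0.220 = 893 K; PV^γ = const ⇒ P₂ = 836 kPa.
For an ideal gas ΔU = nCvΔT with Cv = R/(γ−1) = 37.8 J/(mol·K).
ΔU = 0.201×37.8×(893−592) = 2290 J.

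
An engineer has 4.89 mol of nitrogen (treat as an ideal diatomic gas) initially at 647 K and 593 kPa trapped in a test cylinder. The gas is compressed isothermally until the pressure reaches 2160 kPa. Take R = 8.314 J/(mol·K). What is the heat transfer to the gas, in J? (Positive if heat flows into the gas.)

V₁ = nRT₁/P₁ = 4.89×8.314×647/593 = 44.4 L.
Isothermal: T stays 647 K; PV = const ⇒ V₂ = 12.2 L, P₂ = 2160 kPa.
ΔU = 0 (ideal gas, T constant).
W = nRT ln(V₂/V₁) = 4.89×8.314×647×ln(0.275) = -34000 J.
Q = ΔU + W = -34000 J.

-34000 J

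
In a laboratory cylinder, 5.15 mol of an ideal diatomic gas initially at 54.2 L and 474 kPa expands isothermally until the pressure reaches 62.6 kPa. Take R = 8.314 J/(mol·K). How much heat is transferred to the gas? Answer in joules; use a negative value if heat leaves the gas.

T₁ = P₁V₁/(nR) = 474×54.2/(5.15×8.314) = 600 K.
Isothermal: T stays 600 K; PV = const ⇒ V₂ = 410 L, P₂ = 62.6 kPa.
ΔU = 0 (ideal gas, T constant).
W = nRT ln(V₂/V₁) = 5.15×8.314×600×ln(7.57) = 52000 J.
Q = ΔU + W = 52000 J.

52000 J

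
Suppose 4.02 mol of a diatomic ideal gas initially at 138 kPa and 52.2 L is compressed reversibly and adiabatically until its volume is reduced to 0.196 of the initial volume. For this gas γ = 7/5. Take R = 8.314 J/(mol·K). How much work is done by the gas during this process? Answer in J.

T₁ = P₁V₁/(nR) = 138×52.2/(4.02×8.314) = 216 K.
Adiabatic: TV^(γ−1) = const ⇒ T₂ = 216×(5.10)^0.400 = 414 K; PV^γ = const ⇒ P₂ = 1350 kPa.
ΔU = nCvΔT = 4.02×20.8×(414−216) = 16600 J.
Q = 0 for an adiabatic process, so W = −ΔU = -16600 J.

-16600 J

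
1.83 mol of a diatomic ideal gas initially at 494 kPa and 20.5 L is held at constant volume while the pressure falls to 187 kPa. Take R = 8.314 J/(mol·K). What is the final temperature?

252 K

T₁ = P₁V₁/(nR) = 494×20.5/(1.83×8.314) = 666 K.
Isochoric: V stays 20.5 L; P/T = const ⇒ T₂ = 252 K, P₂ = 187 kPa.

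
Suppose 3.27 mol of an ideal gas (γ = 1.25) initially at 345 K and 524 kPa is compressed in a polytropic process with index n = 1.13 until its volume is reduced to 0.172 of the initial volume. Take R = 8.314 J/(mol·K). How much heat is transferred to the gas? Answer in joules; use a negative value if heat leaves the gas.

V₁ = nRT₁/P₁ = 3.27×8.314×345/524 = 17.9 L.
Polytropic n=1.13: T₂ = T₁(V₁/V₂)^(n−1) = 345×(5.81)^0.13 = 434 K; P₂ = P₁(V₁/V₂)^n = 3830 kPa.
W = (P₁V₁−P₂V₂)/(n−1) = (524×17.9−3830×3.08)/0.13 = -18600 J.
ΔU = nCvΔT = 3.27×33.3×(434−345) = 9650 J.
Q = ΔU + W = -8900 J.

-8900 J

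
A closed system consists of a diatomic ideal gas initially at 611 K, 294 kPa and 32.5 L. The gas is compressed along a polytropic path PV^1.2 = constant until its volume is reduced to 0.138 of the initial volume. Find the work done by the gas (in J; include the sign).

n = P₁V₁/(RT₁) = 294×32.5/(8.314×611) = 1.88 mol.
Polytropic n=1.2: T₂ = T₁(V₁/V₂)^(n−1) = 611×(7.25)^0.20 = 908 K; P₂ = P₁(V₁/V₂)^n = 3170 kPa.
W = (P₁V₁−P₂V₂)/(n−1) = (294×32.5−3170×4.49)/0.20 = -23200 J.

-23200 J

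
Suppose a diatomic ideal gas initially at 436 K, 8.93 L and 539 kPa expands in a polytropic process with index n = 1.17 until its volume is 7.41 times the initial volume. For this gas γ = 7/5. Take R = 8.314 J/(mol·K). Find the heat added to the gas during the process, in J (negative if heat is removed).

4700 J

n = P₁V₁/(RT₁) = 539×8.93/(8.314×436) = 1.33 mol.
Polytropic n=1.17: T₂ = T₁(V₁/V₂)^(n−1) = 436×(0.135)^0.17 = 310 K; P₂ = P₁(V₁/V₂)^n = 51.7 kPa.
W = (P₁V₁−P₂V₂)/(n−1) = (539×8.93−51.7×66.2)/0.17 = 8170 J.
ΔU = nCvΔT = 1.33×20.8×(310−436) = -3470 J.
Q = ΔU + W = 4700 J.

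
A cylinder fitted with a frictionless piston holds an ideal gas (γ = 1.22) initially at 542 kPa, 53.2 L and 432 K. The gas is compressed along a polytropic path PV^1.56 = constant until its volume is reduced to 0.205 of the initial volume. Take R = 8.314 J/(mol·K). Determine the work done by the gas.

n = P₁V₁/(RT₁) = 542×53.2/(8.314×432) = 8.03 mol.
Polytropic n=1.56: T₂ = T₁(V₁/V₂)^(n−1) = 432×(4.88)^0.56 = 1050 K; P₂ = P₁(V₁/V₂)^n = 6420 kPa.
W = (P₁V₁−P₂V₂)/(n−1) = (542×53.2−6420×10.9)/0.56 = -73600 J.

-73600 J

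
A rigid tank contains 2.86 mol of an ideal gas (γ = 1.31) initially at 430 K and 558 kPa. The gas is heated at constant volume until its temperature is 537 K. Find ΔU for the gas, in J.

V₁ = nRT₁/P₁ = 2.86×8.314×430/558 = 18.3 L.
Isochoric: V stays 18.3 L; P/T = const ⇒ T₂ = 537 K, P₂ = 697 kPa.
For an ideal gas ΔU = nCvΔT with Cv = R/(γ−1) = 26.8 J/(mol·K).
ΔU = 2.86×26.8×(537−430) = 8210 J.

8210 J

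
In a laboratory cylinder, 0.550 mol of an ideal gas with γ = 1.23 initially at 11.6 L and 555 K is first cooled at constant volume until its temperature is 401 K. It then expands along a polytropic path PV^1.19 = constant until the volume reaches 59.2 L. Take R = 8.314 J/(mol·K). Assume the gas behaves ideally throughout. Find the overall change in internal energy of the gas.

P₁ = nRT₁/V₁ = 0.550×8.314×555/11.6 = 219 kPa.
Step 1 — Isochoric: V stays 11.6 L; P/T = const ⇒ T₂ = 401 K, P₂ = 158 kPa.
W = 0 (no volume change).
ΔU = nCvΔT = 0.550×36.1×(401−555) = -3060 J.
Q = ΔU = -3060 J.
State after step 1: P = 158 kPa, V = 11.6 L, T = 401 K.
Step 2 — Polytropic n=1.19: T₂ = T₁(V₁/V₂)^(n−1) = 401×(0.196)^0.19 = 294 K; P₂ = P₁(V₁/V₂)^n = 22.7 kPa.
W = (P₁V₁−P₂V₂)/(n−1) = (158×11.6−22.7×59.2)/0.19 = 2570 J.
ΔU = nCvΔT = 0.550×36.1×(294−401) = -2120 J.
Q = ΔU + W = 447 J.
Net over both steps: W = 2570 J, Q = -2610 J, ΔU = -5180 J.

-5180 J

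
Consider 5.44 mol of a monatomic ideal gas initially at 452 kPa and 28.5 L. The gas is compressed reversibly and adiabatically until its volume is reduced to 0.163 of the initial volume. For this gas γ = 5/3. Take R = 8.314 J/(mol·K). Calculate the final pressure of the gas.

9290 kPa

T₁ = P₁V₁/(nR) = 452×28.5/(5.44×8.314) = 285 K.
Adiabatic: TV^(γ−1) = const ⇒ T₂ = 285×(6.13)^0.667 = 955 K; PV^γ = const ⇒ P₂ = 9290 kPa.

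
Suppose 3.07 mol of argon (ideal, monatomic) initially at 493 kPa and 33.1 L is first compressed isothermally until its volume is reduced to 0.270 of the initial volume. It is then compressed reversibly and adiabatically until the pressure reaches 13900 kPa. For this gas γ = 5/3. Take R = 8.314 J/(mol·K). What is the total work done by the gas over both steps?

T₁ = P₁V₁/(nR) = 493×33.1/(3.07×8.314) = 639 K.
Step 1 — Isothermal: T stays 639 K; PV = const ⇒ V₂ = 8.94 L, P₂ = 1830 kPa.
ΔU = 0 (ideal gas, T constant).
W = nRT ln(V₂/V₁) = 3.07×8.314×639×ln(0.270) = -21400 J.
Q = ΔU + W = -21400 J.
State after step 1: P = 1830 kPa, V = 8.94 L, T = 639 K.
Step 2 — Adiabatic: T₂/T₁ = (P₂/P₁)^((γ−1)/γ) ⇒ T₂ = 639×(7.61)^0.400 = 1440 K; V₂ = 2.64 L.
ΔU = nCvΔT = 3.07×12.5×(1440−639) = 30700 J.
Q = 0 for an adiabatic process, so W = −ΔU = -30700 J.
Net over both steps: W = -52000 J, Q = -21400 J, ΔU = 30700 J.

-52000 J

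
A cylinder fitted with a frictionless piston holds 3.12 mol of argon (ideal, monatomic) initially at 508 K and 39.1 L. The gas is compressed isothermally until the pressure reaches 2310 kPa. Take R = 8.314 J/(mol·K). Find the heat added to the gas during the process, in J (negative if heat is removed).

P₁ = nRT₁/V₁ = 3.12×8.314×508/39.1 = 337 kPa.
Isothermal: T stays 508 K; PV = const ⇒ V₂ = 5.70 L, P₂ = 2310 kPa.
ΔU = 0 (ideal gas, T constant).
W = nRT ln(V₂/V₁) = 3.12×8.314×508×ln(0.146) = -25400 J.
Q = ΔU + W = -25400 J.

-25400 J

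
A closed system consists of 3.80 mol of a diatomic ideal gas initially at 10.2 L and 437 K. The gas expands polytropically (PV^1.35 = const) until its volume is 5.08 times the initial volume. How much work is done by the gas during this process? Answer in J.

17100 J

P₁ = nRT₁/V₁ = 3.80×8.314×437/10.2 = 1350 kPa.
Polytropic n=1.35: T₂ = T₁(V₁/V₂)^(n−1) = 437×(0.197)^0.35 = 247 K; P₂ = P₁(V₁/V₂)^n = 151 kPa.
W = (P₁V₁−P₂V₂)/(n−1) = (1350×10.2−151×51.8)/0.35 = 17100 J.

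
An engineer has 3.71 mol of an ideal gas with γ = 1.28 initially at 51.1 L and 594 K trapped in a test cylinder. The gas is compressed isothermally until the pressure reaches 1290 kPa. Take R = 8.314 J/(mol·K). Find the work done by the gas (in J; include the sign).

-23500 J

P₁ = nRT₁/V₁ = 3.71×8.314×594/51.1 = 359 kPa.
Isothermal: T stays 594 K; PV = const ⇒ V₂ = 14.2 L, P₂ = 1290 kPa.
W = nRT ln(V₂/V₁) = 3.71×8.314×594×ln(0.278) = -23500 J.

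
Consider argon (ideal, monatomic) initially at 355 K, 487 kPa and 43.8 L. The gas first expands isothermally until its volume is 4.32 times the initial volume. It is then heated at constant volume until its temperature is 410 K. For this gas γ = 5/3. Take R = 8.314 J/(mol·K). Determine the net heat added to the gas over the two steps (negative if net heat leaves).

n = P₁V₁/(RT₁) = 487×43.8/(8.314×355) = 7.23 mol.
Step 1 — Isothermal: T stays 355 K; PV = const ⇒ V₂ = 189 L, P₂ = 113 kPa.
ΔU = 0 (ideal gas, T constant).
W = nRT ln(V₂/V₁) = 7.23×8.314×355×ln(4.32) = 31200 J.
Q = ΔU + W = 31200 J.
State after step 1: P = 113 kPa, V = 189 L, T = 355 K.
Step 2 — Isochoric: V stays 189 L; P/T = const ⇒ T₂ = 410 K, P₂ = 130 kPa.
W = 0 (no volume change).
ΔU = nCvΔT = 7.23×12.5×(410−355) = 4960 J.
Q = ΔU = 4960 J.
Net over both steps: W = 31200 J, Q = 36200 J, ΔU = 4960 J.

36200 J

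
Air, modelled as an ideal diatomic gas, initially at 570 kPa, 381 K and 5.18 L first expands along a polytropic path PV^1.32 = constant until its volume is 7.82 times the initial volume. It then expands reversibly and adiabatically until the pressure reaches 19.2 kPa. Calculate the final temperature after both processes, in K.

n = P₁V₁/(RT₁) = 570×5.18/(8.314×381) = 0.932 mol.
Step 1 — Polytropic n=1.32: T₂ = T₁(V₁/V₂)^(n−1) = 381×(0.128)^0.32 = 197 K; P₂ = P₁(V₁/V₂)^n = 37.7 kPa.
W = (P₁V₁−P₂V₂)/(n−1) = (570×5.18−37.7×40.5)/0.32 = 4450 J.
ΔU = nCvΔT = 0.932×20.8×(197−381) = -3560 J.
Q = ΔU + W = 890 J.
State after step 1: P = 37.7 kPa, V = 40.5 L, T = 197 K.
Step 2 — Adiabatic: T₂/T₁ = (P₂/P₁)^((γ−1)/γ) ⇒ T₂ = 197×(0.509)^0.286 = 163 K; V₂ = 65.6 L.
ΔU = nCvΔT = 0.932×20.8×(163−197) = -671 J.
Q = 0 for an adiabatic process, so W = −ΔU = 671 J.
Net over both steps: W = 5120 J, Q = 890 J, ΔU = -4230 J.

163 K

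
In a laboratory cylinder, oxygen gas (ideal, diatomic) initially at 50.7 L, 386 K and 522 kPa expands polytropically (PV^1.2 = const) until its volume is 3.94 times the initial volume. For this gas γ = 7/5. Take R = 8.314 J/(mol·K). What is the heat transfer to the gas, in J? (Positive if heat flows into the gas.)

15900 J

n = P₁V₁/(RT₁) = 522×50.7/(8.314×386) = 8.25 mol.
Polytropic n=1.2: T₂ = T₁(V₁/V₂)^(n−1) = 386×(0.254)^0.20 = 293 K; P₂ = P₁(V₁/V₂)^n = 101 kPa.
W = (P₁V₁−P₂V₂)/(n−1) = (522×50.7−101×200)/0.20 = 31700 J.
ΔU = nCvΔT = 8.25×20.8×(293−386) = -15900 J.
Q = ΔU + W = 15900 J.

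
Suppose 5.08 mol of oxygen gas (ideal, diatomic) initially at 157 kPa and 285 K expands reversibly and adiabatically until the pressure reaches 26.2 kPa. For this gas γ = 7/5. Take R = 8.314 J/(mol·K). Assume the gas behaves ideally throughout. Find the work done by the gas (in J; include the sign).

12100 J

V₁ = nRT₁/P₁ = 5.08×8.314×285/157 = 76.7 L.
Adiabatic: T₂/T₁ = (P₂/P₁)^((γ−1)/γ) ⇒ T₂ = 285×(0.167)^0.286 = 171 K; V₂ = 275 L.
ΔU = nCvΔT = 5.08×20.8×(171−285) = -12100 J.
Q = 0 for an adiabatic process, so W = −ΔU = 12100 J.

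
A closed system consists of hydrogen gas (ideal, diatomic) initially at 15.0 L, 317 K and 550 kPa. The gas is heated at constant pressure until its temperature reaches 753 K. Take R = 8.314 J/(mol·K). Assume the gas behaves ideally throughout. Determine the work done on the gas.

n = P₁V₁/(RT₁) = 550×15.0/(8.314×317) = 3.13 mol.
Isobaric: P stays 550 kPa; V/T = const ⇒ T₂ = 753 K, V₂ = 35.6 L.
W = PΔV = 550×(35.6−15.0) kPa·L = 11300 J.
Work done on the gas = −W_by = -11300 J.

-11300 J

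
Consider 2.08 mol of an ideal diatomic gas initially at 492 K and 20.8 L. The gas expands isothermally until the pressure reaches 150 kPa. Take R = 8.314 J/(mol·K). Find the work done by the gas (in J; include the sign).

8540 J

P₁ = nRT₁/V₁ = 2.08×8.314×492/20.8 = 409 kPa.
Isothermal: T stays 492 K; PV = const ⇒ V₂ = 56.7 L, P₂ = 150 kPa.
W = nRT ln(V₂/V₁) = 2.08×8.314×492×ln(2.73) = 8540 J.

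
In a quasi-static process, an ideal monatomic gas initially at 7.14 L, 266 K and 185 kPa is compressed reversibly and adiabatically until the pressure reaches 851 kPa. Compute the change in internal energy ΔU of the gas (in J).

n = P₁V₁/(RT₁) = 185×7.14/(8.314×266) = 0.597 mol.
Adiabatic: T₂/T₁ = (P₂/P₁)^((γ−1)/γ) ⇒ T₂ = 266×(4.60)^0.400 = 490 K; V₂ = 2.86 L.
For an ideal gas ΔU = nCvΔT with Cv = (3/2)R = 12.5 J/(mol·K).
ΔU = 0.597×12.5×(490−266) = 1670 J.

1670 J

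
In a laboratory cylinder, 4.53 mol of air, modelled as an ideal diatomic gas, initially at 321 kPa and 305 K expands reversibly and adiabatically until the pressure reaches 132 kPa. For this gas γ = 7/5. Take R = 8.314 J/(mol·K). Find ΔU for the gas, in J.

-6440 J

V₁ = nRT₁/P₁ = 4.53×8.314×305/321 = 35.8 L.
Adiabatic: T₂/T₁ = (P₂/P₁)^((γ−1)/γ) ⇒ T₂ = 305×(0.411)^0.286 = 237 K; V₂ = 67.5 L.
For an ideal gas ΔU = nCvΔT with Cv = (5/2)R = 20.8 J/(mol·K).
ΔU = 4.53×20.8×(237−305) = -6440 J.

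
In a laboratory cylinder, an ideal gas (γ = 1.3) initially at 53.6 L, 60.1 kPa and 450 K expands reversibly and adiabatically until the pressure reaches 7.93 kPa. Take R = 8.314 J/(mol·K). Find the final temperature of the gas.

Adiabatic: T₂/T₁ = (P₂/P₁)^((γ−1)/γ) ⇒ T₂ = 450×(0.132)^0.231 = 282 K; V₂ = 255 L.

282 K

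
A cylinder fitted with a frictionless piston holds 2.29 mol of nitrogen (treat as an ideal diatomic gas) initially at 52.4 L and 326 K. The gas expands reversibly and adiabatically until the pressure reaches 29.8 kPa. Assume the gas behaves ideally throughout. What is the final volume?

140 L

P₁ = nRT₁/V₁ = 2.29×8.314×326/52.4 = 118 kPa.
Adiabatic: T₂/T₁ = (P₂/P₁)^((γ−1)/γ) ⇒ T₂ = 326×(0.252)^0.286 = 220 K; V₂ = 140 L.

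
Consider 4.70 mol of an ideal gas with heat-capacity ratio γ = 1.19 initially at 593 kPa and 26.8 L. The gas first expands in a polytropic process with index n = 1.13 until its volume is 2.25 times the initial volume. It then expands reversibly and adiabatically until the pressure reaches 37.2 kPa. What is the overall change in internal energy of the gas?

T₁ = P₁V₁/(nR) = 593×26.8/(4.70×8.314) = 407 K.
Step 1 — Polytropic n=1.13: T₂ = T₁(V₁/V₂)^(n−1) = 407×(0.444)^0.13 = 366 K; P₂ = P₁(V₁/V₂)^n = 237 kPa.
W = (P₁V₁−P₂V₂)/(n−1) = (593×26.8−237×60.3)/0.13 = 12200 J.
ΔU = nCvΔT = 4.70×43.8×(366−407) = -8370 J.
Q = ΔU + W = 3860 J.
State after step 1: P = 237 kPa, V = 60.3 L, T = 366 K.
Step 2 — Adiabatic: T₂/T₁ = (P₂/P₁)^((γ−1)/γ) ⇒ T₂ = 366×(0.157)^0.160 = 272 K; V₂ = 286 L.
ΔU = nCvΔT = 4.70×43.8×(272−366) = -19300 J.
Q = 0 for an adiabatic process, so W = −ΔU = 19300 J.
Net over both steps: W = 31500 J, Q = 3860 J, ΔU = -27600 J.

-27600 J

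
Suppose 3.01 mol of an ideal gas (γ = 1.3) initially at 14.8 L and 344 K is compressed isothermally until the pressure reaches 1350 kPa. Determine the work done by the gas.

P₁ = nRT₁/V₁ = 3.01×8.314×344/14.8 = 582 kPa.
Isothermal: T stays 344 K; PV = const ⇒ V₂ = 6.38 L, P₂ = 1350 kPa.
W = nRT ln(V₂/V₁) = 3.01×8.314×344×ln(0.431) = -7250 J.

-7250 J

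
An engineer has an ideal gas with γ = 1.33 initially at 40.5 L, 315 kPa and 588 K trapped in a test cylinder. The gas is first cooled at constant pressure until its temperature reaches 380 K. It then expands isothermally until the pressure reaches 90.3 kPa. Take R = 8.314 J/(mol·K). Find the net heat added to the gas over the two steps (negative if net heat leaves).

n = P₁V₁/(RT₁) = 315×40.5/(8.314×588) = 2.61 mol.
Step 1 — Isobaric: P stays 315 kPa; V/T = const ⇒ T₂ = 380 K, V₂ = 26.2 L.
W = PΔV = 315×(26.2−40.5) kPa·L = -4510 J.
ΔU = nCvΔT = 2.61×25.2×(380−588) = -13700 J.
Q = ΔU + W = nCpΔT = -18200 J.
State after step 1: P = 315 kPa, V = 26.2 L, T = 380 K.
Step 2 — Isothermal: T stays 380 K; PV = const ⇒ V₂ = 91.3 L, P₂ = 90.3 kPa.
ΔU = 0 (ideal gas, T constant).
W = nRT ln(V₂/V₁) = 2.61×8.314×380×ln(3.49) = 10300 J.
Q = ΔU + W = 10300 J.
Net over both steps: W = 5790 J, Q = -7890 J, ΔU = -13700 J.

-7890 J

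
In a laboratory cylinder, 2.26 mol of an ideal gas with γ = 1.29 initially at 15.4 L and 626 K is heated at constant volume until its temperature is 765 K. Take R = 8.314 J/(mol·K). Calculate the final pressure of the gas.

933 kPa

P₁ = nRT₁/V₁ = 2.26×8.314×626/15.4 = 764 kPa.
Isochoric: V stays 15.4 L; P/T = const ⇒ T₂ = 765 K, P₂ = 933 kPa.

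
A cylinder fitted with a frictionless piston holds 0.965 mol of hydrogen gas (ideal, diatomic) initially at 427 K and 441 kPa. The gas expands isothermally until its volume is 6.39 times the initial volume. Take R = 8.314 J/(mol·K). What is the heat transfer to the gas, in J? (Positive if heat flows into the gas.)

6350 J

V₁ = nRT₁/P₁ = 0.965×8.314×427/441 = 7.77 L.
Isothermal: T stays 427 K; PV = const ⇒ V₂ = 49.6 L, P₂ = 69.0 kPa.
ΔU = 0 (ideal gas, T constant).
W = nRT ln(V₂/V₁) = 0.965×8.314×427×ln(6.39) = 6350 J.
Q = ΔU + W = 6350 J.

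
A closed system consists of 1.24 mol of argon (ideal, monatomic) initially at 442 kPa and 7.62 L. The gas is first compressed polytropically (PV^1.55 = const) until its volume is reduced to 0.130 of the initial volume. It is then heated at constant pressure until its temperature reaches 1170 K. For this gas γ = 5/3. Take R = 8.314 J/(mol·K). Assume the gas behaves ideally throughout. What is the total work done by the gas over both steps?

-11000 J

T₁ = P₁V₁/(nR) = 442×7.62/(1.24×8.314) = 327 K.
Step 1 — Polytropic n=1.55: T₂ = T₁(V₁/V₂)^(n−1) = 327×(7.69)^0.55 = 1000 K; P₂ = P₁(V₁/V₂)^n = 10400 kPa.
W = (P₁V₁−P₂V₂)/(n−1) = (442×7.62−10400×0.991)/0.55 = -12700 J.
ΔU = nCvΔT = 1.24×12.5×(1000−327) = 10500 J.
Q = ΔU + W = -2220 J.
State after step 1: P = 10400 kPa, V = 0.991 L, T = 1000 K.
Step 2 — Isobaric: P stays 10400 kPa; V/T = const ⇒ T₂ = 1170 K, V₂ = 1.16 L.
W = PΔV = 10400×(1.16−0.991) kPa·L = 1720 J.
ΔU = nCvΔT = 1.24×12.5×(1170−1000) = 2580 J.
Q = ΔU + W = nCpΔT = 4290 J.
Net over both steps: W = -11000 J, Q = 2070 J, ΔU = 13000 J.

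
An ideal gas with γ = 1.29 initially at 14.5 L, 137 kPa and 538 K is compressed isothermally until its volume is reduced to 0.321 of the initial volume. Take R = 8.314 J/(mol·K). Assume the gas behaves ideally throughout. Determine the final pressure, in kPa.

Isothermal: T stays 538 K; PV = const ⇒ V₂ = 4.65 L, P₂ = 427 kPa.

427 kPa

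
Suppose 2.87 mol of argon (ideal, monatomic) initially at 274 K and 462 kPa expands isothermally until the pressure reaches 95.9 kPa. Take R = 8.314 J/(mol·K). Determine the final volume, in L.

68.2 L

V₁ = nRT₁/P₁ = 2.87×8.314×274/462 = 14.2 L.
Isothermal: T stays 274 K; PV = const ⇒ V₂ = 68.2 L, P₂ = 95.9 kPa.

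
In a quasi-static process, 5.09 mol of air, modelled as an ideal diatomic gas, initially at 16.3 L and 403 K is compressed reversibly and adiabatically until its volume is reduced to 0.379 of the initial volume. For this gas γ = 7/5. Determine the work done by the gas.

P₁ = nRT₁/V₁ = 5.09×8.314×403/16.3 = 1050 kPa.
Adiabatic: TV^(γ−1) = const ⇒ T₂ = 403×(2.64)^0.400 = 594 K; PV^γ = const ⇒ P₂ = 4070 kPa.
ΔU = nCvΔT = 5.09×20.8×(594−403) = 20200 J.
Q = 0 for an adiabatic process, so W = −ΔU = -20200 J.

-20200 J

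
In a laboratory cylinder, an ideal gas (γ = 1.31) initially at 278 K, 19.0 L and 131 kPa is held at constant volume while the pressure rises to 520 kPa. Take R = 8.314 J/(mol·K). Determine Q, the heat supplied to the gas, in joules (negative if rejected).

23800 J

n = P₁V₁/(RT₁) = 131×19.0/(8.314×278) = 1.08 mol.
Isochoric: V stays 19.0 L; P/T = const ⇒ T₂ = 1100 K, P₂ = 520 kPa.
W = 0 (no volume change).
ΔU = nCvΔT = 1.08×26.8×(1100−278) = 23800 J.
Q = ΔU = 23800 J.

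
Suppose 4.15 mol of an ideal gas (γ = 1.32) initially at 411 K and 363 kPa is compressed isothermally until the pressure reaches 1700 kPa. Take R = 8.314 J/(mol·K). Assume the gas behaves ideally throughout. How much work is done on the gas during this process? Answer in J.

21900 J

V₁ = nRT₁/P₁ = 4.15×8.314×411/363 = 39.1 L.
Isothermal: T stays 411 K; PV = const ⇒ V₂ = 8.34 L, P₂ = 1700 kPa.
W = nRT ln(V₂/V₁) = 4.15×8.314×411×ln(0.214) = -21900 J.
Work done on the gas = −W_by = 21900 J.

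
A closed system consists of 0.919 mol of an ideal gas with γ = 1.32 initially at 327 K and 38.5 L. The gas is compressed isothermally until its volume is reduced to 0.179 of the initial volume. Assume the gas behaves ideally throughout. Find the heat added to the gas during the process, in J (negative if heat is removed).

P₁ = nRT₁/V₁ = 0.919×8.314×327/38.5 = 64.9 kPa.
Isothermal: T stays 327 K; PV = const ⇒ V₂ = 6.89 L, P₂ = 363 kPa.
ΔU = 0 (ideal gas, T constant).
W = nRT ln(V₂/V₁) = 0.919×8.314×327×ln(0.179) = -4300 J.
Q = ΔU + W = -4300 J.

-4300 J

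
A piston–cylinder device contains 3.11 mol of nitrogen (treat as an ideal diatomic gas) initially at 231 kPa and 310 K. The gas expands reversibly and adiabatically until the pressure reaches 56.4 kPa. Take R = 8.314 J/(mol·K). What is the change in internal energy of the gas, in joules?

-6640 J

V₁ = nRT₁/P₁ = 3.11×8.314×310/231 = 34.7 L.
Adiabatic: T₂/T₁ = (P₂/P₁)^((γ−1)/γ) ⇒ T₂ = 310×(0.244)^0.286 = 207 K; V₂ = 95.0 L.
For an ideal gas ΔU = nCvΔT with Cv = (5/2)R = 20.8 J/(mol·K).
ΔU = 3.11×20.8×(207−310) = -6640 J.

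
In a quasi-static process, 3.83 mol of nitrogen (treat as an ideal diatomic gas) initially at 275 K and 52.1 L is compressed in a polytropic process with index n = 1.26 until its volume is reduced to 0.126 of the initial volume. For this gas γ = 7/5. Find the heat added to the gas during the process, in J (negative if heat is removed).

-8410 J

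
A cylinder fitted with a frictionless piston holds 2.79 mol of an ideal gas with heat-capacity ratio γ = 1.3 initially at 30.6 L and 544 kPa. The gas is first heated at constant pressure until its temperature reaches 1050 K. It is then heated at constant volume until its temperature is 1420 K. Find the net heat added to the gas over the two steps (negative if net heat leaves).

T₁ = P₁V₁/(nR) = 544×30.6/(2.79×8.314) = 718 K.
Step 1 — Isobaric: P stays 544 kPa; V/T = const ⇒ T₂ = 1050 K, V₂ = 44.8 L.
W = PΔV = 544×(44.8−30.6) kPa·L = 7710 J.
ΔU = nCvΔT = 2.79×27.7×(1050−718) = 25700 J.
Q = ΔU + W = nCpΔT = 33400 J.
State after step 1: P = 544 kPa, V = 44.8 L, T = 1050 K.
Step 2 — Isochoric: V stays 44.8 L; P/T = const ⇒ T₂ = 1420 K, P₂ = 736 kPa.
W = 0 (no volume change).
ΔU = nCvΔT = 2.79×27.7×(1420−1050) = 28600 J.
Q = ΔU = 28600 J.
Net over both steps: W = 7710 J, Q = 62000 J, ΔU = 54300 J.

62000 J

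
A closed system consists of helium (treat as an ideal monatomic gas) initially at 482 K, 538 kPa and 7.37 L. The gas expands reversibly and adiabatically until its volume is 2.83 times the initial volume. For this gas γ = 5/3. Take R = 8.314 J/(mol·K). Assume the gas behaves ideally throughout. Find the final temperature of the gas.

Adiabatic: TV^(γ−1) = const ⇒ T₂ = 482×(0.353)^0.667 = 241 K; PV^γ = const ⇒ P₂ = 95.0 kPa.

241 K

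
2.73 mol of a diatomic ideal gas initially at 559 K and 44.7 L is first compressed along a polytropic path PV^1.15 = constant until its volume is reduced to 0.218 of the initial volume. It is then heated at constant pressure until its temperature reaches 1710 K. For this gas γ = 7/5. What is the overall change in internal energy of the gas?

65300 J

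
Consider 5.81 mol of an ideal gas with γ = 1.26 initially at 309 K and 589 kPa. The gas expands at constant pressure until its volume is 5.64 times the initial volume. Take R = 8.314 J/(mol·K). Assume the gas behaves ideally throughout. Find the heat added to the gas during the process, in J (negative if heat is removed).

336000 J

V₁ = nRT₁/P₁ = 5.81×8.314×309/589 = 25.3 L.
Isobaric: P stays 589 kPa; V/T = const ⇒ T₂ = 1740 K, V₂ = 143 L.
W = PΔV = 589×(143−25.3) kPa·L = 69300 J.
ΔU = nCvΔT = 5.81×32.0×(1740−309) = 266000 J.
Q = ΔU + W = nCpΔT = 336000 J.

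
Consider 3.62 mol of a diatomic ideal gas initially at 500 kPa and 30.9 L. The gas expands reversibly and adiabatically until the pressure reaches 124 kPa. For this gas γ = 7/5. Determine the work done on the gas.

-12700 J

T₁ = P₁V₁/(nR) = 500×30.9/(3.62×8.314) = 513 K.
Adiabatic: T₂/T₁ = (P₂/P₁)^((γ−1)/γ) ⇒ T₂ = 513×(0.248)^0.286 = 345 K; V₂ = 83.7 L.
ΔU = nCvΔT = 3.62×20.8×(345−513) = -12700 J.
Q = 0 for an adiabatic process, so W = −ΔU = 12700 J.
Work done on the gas = −W_by = -12700 J.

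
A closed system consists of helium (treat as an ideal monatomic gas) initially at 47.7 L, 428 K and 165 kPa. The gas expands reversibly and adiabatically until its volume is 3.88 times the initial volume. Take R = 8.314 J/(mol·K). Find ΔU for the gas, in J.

-7020 J

n = P₁V₁/(RT₁) = 165×47.7/(8.314×428) = 2.21 mol.
Adiabatic: TV^(γ−1) = const ⇒ T₂ = 428×(0.258)^0.667 = 173 K; PV^γ = const ⇒ P₂ = 17.2 kPa.
For an ideal gas ΔU = nCvΔT with Cv = (3/2)R = 12.5 J/(mol·K).
ΔU = 2.21×12.5×(173−428) = -7020 J.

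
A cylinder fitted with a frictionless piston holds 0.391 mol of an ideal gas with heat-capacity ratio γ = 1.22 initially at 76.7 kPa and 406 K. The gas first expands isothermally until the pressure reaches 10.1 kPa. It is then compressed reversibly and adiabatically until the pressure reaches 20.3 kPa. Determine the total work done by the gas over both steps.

V₁ = nRT₁/P₁ = 0.391×8.314×406/76.7 = 17.2 L.
Step 1 — Isothermal: T stays 406 K; PV = const ⇒ V₂ = 131 L, P₂ = 10.1 kPa.
ΔU = 0 (ideal gas, T constant).
W = nRT ln(V₂/V₁) = 0.391×8.314×406×ln(7.59) = 2680 J.
Q = ΔU + W = 2680 J.
State after step 1: P = 10.1 kPa, V = 131 L, T = 406 K.
Step 2 — Adiabatic: T₂/T₁ = (P₂/P₁)^((γ−1)/γ) ⇒ T₂ = 406×(2.01)^0.180 = 460 K; V₂ = 73.7 L.
ΔU = nCvΔT = 0.391×37.8×(460−406) = 805 J.
Q = 0 for an adiabatic process, so W = −ΔU = -805 J.
Net over both steps: W = 1870 J, Q = 2680 J, ΔU = 805 J.

1870 J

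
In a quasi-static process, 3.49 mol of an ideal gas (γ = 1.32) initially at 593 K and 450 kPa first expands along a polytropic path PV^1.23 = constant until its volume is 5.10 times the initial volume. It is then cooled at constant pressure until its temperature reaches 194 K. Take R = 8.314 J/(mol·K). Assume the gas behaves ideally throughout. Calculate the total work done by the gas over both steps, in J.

V₁ = nRT₁/P₁ = 3.49×8.314×593/450 = 38.2 L.
Step 1 — Polytropic n=1.23: T₂ = T₁(V₁/V₂)^(n−1) = 593×(0.196)^0.23 = 408 K; P₂ = P₁(V₁/V₂)^n = 60.7 kPa.
W = (P₁V₁−P₂V₂)/(n−1) = (450×38.2−60.7×195)/0.23 = 23400 J.
ΔU = nCvΔT = 3.49×26.0×(408−593) = -16800 J.
Q = ΔU + W = 6580 J.
State after step 1: P = 60.7 kPa, V = 195 L, T = 408 K.
Step 2 — Isobaric: P stays 60.7 kPa; V/T = const ⇒ T₂ = 194 K, V₂ = 92.8 L.
W = PΔV = 60.7×(92.8−195) kPa·L = -6200 J.
ΔU = nCvΔT = 3.49×26.0×(194−408) = -19400 J.
Q = ΔU + W = nCpΔT = -25600 J.
Net over both steps: W = 17200 J, Q = -19000 J, ΔU = -36200 J.

17200 J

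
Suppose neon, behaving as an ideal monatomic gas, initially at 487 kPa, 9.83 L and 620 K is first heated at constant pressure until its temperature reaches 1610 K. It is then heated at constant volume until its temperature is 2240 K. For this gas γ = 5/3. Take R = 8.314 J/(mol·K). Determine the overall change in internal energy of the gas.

18800 J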